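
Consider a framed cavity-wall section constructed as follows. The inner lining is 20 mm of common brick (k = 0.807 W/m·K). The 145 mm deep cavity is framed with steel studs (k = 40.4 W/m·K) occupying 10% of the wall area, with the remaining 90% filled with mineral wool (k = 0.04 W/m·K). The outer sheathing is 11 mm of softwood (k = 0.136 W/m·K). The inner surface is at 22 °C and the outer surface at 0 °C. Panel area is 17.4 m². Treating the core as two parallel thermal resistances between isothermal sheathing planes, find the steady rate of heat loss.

Q ≈ 2710 W

Sheathing layers in series; stud and cavity paths in parallel between them.
R_inner = 0.02/(0.807×17.4) = 0.001424 K/W
R_stud  = 0.145/(40.4×0.1×17.4) = 0.002063 K/W
R_cav   = 0.145/(0.04×0.9×17.4) = 0.2315 K/W
1/R_core = 1/R_stud + 1/R_cav → R_core = 0.002044 K/W
R_outer = 0.011/(0.136×17.4) = 0.004648 K/W
R_total = 0.008117 K/W
Q = ΔT/R_total = 22/0.008117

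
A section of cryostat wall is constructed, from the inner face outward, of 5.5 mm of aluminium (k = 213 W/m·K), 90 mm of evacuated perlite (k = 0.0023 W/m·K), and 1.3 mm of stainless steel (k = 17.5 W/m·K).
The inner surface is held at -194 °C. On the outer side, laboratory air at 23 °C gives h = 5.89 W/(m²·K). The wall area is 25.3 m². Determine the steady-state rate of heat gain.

Using the resistance-network approach (series):
R_aluminium = L/(kA) = 0.0055/(213×25.3) = 1.021×10^-6 K/W
R_evacuated perlite = L/(kA) = 0.09/(0.0023×25.3) = 1.547 K/W
R_stainless steel = L/(kA) = 0.0013/(17.5×25.3) = 2.936×10^-6 K/W
R_outer film = 1/(h_o·A) = 1/(5.89×25.3) = 0.006711 K/W
R_total = 1.553 K/W
Q = ΔT / R_total = 217 / 1.553

Q ≈ 140 W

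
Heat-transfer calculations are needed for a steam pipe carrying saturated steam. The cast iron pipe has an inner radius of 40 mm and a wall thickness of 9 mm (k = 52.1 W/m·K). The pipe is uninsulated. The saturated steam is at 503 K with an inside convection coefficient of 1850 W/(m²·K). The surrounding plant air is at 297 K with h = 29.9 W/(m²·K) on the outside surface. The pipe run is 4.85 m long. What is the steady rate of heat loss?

Treating each annulus and film as a series resistance:
R_inner film = 1/(h_i·2πr₁L) = 1/(1850×2π×0.04×4.85) = 4.435×10^-4 K/W
R_cast iron pipe wall = ln(49/40)/(2π×52.1×4.85) = 1.278×10^-4 K/W
R_outer film = 1/(h_o·2πr_oL) = 1/(29.9×2π×0.049×4.85) = 0.0224 K/W
R_total = 0.02297 K/W
Q = ΔT/R_total = 206/0.02297

Q ≈ 8970 W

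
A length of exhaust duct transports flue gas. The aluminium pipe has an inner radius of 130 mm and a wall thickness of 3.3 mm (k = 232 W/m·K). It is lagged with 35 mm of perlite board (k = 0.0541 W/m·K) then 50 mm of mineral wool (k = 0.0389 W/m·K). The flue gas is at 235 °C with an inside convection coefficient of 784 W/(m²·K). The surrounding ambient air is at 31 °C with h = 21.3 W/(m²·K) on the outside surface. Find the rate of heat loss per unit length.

q′ ≈ 114 W/m

Cylindrical conduction, so R = ln(r₂/r₁)/(2πkL) per layer, in series:
R_inner film = 1/(h_i·2πr₁L) = 1/(784×2π×0.13×1) = 0.001562 K/W
R_aluminium pipe wall = ln(133.3/130)/(2π×232×1) = 1.72×10^-5 K/W
R_perlite board = ln(168.3/133.3)/(2π×0.0541×1) = 0.6859 K/W
R_mineral wool = ln(218.3/168.3)/(2π×0.0389×1) = 1.064 K/W
R_outer film = 1/(h_o·2πr_oL) = 1/(21.3×2π×0.2183×1) = 0.03423 K/W
R_total = 1.786 K/W
Q = ΔT/R_total = 204/1.786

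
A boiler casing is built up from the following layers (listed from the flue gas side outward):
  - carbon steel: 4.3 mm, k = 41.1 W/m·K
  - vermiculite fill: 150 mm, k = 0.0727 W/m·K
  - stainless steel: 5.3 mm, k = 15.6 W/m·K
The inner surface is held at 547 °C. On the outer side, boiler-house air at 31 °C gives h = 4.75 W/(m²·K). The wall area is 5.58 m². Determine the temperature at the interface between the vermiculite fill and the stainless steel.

Model the wall as resistances in series:
R_carbon steel = L/(kA) = 0.0043/(41.1×5.58) = 1.875×10^-5 K/W
R_vermiculite fill = L/(kA) = 0.15/(0.0727×5.58) = 0.3698 K/W
R_stainless steel = L/(kA) = 0.0053/(15.6×5.58) = 6.089×10^-5 K/W
R_outer film = 1/(h_o·A) = 1/(4.75×5.58) = 0.03773 K/W
R_total = 0.4076 K/W;  Q = ΔT/R_total = 516/0.4076 = 1266 W
T_interface = T_inner − Q·ΣR(inner→interface) = 547 − 1270×0.3698

T ≈ 78.8 °C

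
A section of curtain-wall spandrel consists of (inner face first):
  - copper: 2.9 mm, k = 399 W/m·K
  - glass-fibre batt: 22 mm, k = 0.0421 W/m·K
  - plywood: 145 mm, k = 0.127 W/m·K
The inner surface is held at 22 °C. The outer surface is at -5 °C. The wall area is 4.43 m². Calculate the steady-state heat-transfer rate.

Q ≈ 71.9 W

Model the wall as resistances in series:
R_copper = L/(kA) = 0.0029/(399×4.43) = 1.641×10^-6 K/W
R_glass-fibre batt = L/(kA) = 0.022/(0.0421×4.43) = 0.118 K/W
R_plywood = L/(kA) = 0.145/(0.127×4.43) = 0.2577 K/W
R_total = 0.3757 K/W
Q = ΔT / R_total = 27 / 0.3757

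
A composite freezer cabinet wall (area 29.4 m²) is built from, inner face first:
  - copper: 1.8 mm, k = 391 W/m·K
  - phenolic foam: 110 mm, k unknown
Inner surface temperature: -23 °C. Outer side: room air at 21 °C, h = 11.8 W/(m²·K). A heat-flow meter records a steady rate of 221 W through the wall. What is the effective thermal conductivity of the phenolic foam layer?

k ≈ 0.0191 W/(m·K)

Using the resistance-network approach (series):
R_copper = L/(kA) = 0.0018/(391×29.4) = 1.566×10^-7 K/W
R_outer film = 1/(h_o·A) = 1/(11.8×29.4) = 0.002883 K/W
Sum of known resistances R_other = 0.002883 K/W
Total R = ΔT/Q = 44/221 = 0.1991 K/W
R_phenolic foam = R_total − R_other = 0.1962 K/W
k = L/(R·A) = 0.11/(0.1962×29.4)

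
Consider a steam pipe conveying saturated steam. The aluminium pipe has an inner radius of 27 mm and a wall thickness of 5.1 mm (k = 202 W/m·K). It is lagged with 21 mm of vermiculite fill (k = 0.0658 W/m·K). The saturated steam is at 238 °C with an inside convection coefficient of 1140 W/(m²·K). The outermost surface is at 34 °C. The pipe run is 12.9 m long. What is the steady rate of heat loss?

Q ≈ 2150 W

Radial resistances (cylindrical: R_cond = ln(r_o/r_i)/(2πkL), R_conv = 1/(h·2πrL)):
R_inner film = 1/(h_i·2πr₁L) = 1/(1140×2π×0.027×12.9) = 4.008×10^-4 K/W
R_aluminium pipe wall = ln(32.1/27)/(2π×202×12.9) = 1.057×10^-5 K/W
R_vermiculite fill = ln(53.1/32.1)/(2π×0.0658×12.9) = 0.09437 K/W
R_total = 0.09478 K/W
Q = ΔT/R_total = 204/0.09478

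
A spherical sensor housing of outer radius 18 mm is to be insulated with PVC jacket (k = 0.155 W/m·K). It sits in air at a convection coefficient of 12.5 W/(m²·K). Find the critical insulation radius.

For a sphere r_cr = 2k/h = 2×0.155/12.5
r_cr = 24.8 mm; since the bare radius (18 mm) is below r_cr, adding a thin layer of insulation will *increase* heat loss.

r_cr ≈ 24.8 mm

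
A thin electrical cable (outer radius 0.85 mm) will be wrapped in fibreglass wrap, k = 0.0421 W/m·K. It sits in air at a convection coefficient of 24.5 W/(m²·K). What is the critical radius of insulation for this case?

For a cylinder r_cr = k/h = 0.0421/24.5
r_cr = 1.72 mm; since the bare radius (0.85 mm) is below r_cr, adding a thin layer of insulation will *increase* heat loss.

r_cr ≈ 1.72 mm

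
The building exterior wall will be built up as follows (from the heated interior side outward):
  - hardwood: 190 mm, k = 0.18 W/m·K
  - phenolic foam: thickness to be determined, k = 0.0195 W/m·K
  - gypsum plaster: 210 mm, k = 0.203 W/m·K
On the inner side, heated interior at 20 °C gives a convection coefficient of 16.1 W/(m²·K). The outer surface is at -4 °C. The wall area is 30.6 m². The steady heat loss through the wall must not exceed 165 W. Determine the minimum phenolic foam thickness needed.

L ≈ 44.8 mm

Model the wall as resistances in series:
R_inner film = 1/(h_i·A) = 1/(16.1×30.6) = 0.00203 K/W
R_hardwood = L/(kA) = 0.19/(0.18×30.6) = 0.0345 K/W
R_gypsum plaster = L/(kA) = 0.21/(0.203×30.6) = 0.03381 K/W
Sum of the known resistances R_other = 0.07033 K/W
Required total resistance R_tot = ΔT/Q_allow = 24/165 = 0.1455 K/W
R_phenolic foam = R_tot − R_other = 0.07512 K/W
L = R·k·A = 0.07512×0.0195×30.6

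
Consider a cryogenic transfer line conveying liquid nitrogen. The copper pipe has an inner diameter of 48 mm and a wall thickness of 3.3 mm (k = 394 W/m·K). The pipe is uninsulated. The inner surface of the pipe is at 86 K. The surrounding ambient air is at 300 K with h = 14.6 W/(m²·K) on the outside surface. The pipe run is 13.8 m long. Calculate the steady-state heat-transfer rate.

Radial resistances (cylindrical: R_cond = ln(r_o/r_i)/(2πkL), R_conv = 1/(h·2πrL)):
R_copper pipe wall = ln(27.3/24)/(2π×394×13.8) = 3.771×10^-6 K/W
R_outer film = 1/(h_o·2πr_oL) = 1/(14.6×2π×0.0273×13.8) = 0.02894 K/W
R_total = 0.02894 K/W
Q = ΔT/R_total = 214/0.02894

Q ≈ 7390 W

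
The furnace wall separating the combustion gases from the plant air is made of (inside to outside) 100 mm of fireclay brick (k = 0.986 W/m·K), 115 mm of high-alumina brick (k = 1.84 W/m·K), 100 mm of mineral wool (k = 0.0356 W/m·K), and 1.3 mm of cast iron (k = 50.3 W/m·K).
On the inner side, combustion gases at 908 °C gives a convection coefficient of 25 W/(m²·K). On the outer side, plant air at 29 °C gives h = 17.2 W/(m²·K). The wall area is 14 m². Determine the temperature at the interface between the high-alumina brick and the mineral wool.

Treating each layer as a thermal resistance in series:
R_inner film = 1/(h_i·A) = 1/(25×14) = 0.002857 K/W
R_fireclay brick = L/(kA) = 0.1/(0.986×14) = 0.007244 K/W
R_high-alumina brick = L/(kA) = 0.115/(1.84×14) = 0.004464 K/W
R_mineral wool = L/(kA) = 0.1/(0.0356×14) = 0.2006 K/W
R_cast iron = L/(kA) = 0.0013/(50.3×14) = 1.846×10^-6 K/W
R_outer film = 1/(h_o·A) = 1/(17.2×14) = 0.004153 K/W
R_total = 0.2194 K/W;  Q = ΔT/R_total = 879/0.2194 = 4007 W
T_interface = T_inner − Q·ΣR(inner→interface) = 908 − 4010×0.01457

T ≈ 850 °C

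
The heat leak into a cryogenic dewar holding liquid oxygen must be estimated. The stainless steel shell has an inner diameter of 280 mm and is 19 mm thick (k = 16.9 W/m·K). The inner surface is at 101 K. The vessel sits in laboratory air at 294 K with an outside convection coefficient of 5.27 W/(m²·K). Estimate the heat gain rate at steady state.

Q ≈ 321 W

For a spherical shell R = (1/r₁ − 1/r₂)/(4πk); film R = 1/(h·4πr²). In series:
R_stainless steel shell = (1/0.14 − 1/0.159)/(4π×16.9) = 0.004019 K/W
R_outer film = 1/(h·4πr_o²) = 1/(5.27×4π×0.159²) = 0.5973 K/W
R_total = 0.6013 K/W
Q = ΔT/R_total = 193/0.6013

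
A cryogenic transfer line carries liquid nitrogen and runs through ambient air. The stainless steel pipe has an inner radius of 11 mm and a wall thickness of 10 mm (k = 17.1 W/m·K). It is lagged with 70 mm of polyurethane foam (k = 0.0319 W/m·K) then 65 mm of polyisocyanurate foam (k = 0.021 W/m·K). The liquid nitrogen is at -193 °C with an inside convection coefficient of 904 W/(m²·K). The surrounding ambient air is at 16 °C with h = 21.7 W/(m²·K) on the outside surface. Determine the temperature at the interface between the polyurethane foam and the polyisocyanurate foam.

Treating each annulus and film as a series resistance:
R_inner film = 1/(h_i·2πr₁L) = 1/(904×2π×0.011×1) = 0.01601 K/W
R_stainless steel pipe wall = ln(21/11)/(2π×17.1×1) = 0.006018 K/W
R_polyurethane foam = ln(91/21)/(2π×0.0319×1) = 7.316 K/W
R_polyisocyanurate foam = ln(156/91)/(2π×0.021×1) = 4.085 K/W
R_outer film = 1/(h_o·2πr_oL) = 1/(21.7×2π×0.156×1) = 0.04701 K/W
R_total = 11.47 K/W
Q = ΔT/R_total = 209/11.47
Q = 18.2 W/m
T_interface = T_inner + Q·ΣR(inner→interface) = -193 + 18.2×7.338

T ≈ -59.3 °C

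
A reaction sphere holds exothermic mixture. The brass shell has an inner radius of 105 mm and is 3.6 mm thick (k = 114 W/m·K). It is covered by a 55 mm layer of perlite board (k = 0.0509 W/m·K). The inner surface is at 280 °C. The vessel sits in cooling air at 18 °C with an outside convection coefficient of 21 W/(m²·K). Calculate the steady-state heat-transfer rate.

Radial (spherical) resistances in series:
R_brass shell = (1/0.105 − 1/0.1086)/(4π×114) = 2.204×10^-4 K/W
R_perlite board = (1/0.1086 − 1/0.1636)/(4π×0.0509) = 4.84 K/W
R_outer film = 1/(h·4πr_o²) = 1/(21×4π×0.1636²) = 0.1416 K/W
R_total = 4.982 K/W
Q = ΔT/R_total = 262/4.982

Q ≈ 52.6 W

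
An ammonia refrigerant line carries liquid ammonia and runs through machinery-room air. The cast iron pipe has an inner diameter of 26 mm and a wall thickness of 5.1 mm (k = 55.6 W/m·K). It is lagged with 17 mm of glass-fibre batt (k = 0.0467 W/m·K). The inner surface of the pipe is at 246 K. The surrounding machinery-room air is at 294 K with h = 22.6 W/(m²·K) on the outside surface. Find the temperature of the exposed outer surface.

Radial resistances (cylindrical: R_cond = ln(r_o/r_i)/(2πkL), R_conv = 1/(h·2πrL)):
R_cast iron pipe wall = ln(18.1/13)/(2π×55.6×1) = 9.474×10^-4 K/W
R_glass-fibre batt = ln(35.1/18.1)/(2π×0.0467×1) = 2.257 K/W
R_outer film = 1/(h_o·2πr_oL) = 1/(22.6×2π×0.0351×1) = 0.2006 K/W
R_total = 2.459 K/W
Q = ΔT/R_total = 48/2.459
Q = 19.5 W/m
T_interface = T_inner + Q·ΣR(inner→interface) = 246 + 19.5×2.258

T ≈ 290 K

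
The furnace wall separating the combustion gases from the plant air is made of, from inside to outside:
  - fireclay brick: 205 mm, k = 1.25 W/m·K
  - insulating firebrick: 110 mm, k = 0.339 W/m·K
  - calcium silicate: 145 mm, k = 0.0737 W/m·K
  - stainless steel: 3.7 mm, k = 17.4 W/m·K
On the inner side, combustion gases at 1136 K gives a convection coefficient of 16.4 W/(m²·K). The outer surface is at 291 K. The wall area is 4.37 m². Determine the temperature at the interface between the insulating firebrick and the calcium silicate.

T ≈ 952 K

Using the resistance-network approach (series):
R_inner film = 1/(h_i·A) = 1/(16.4×4.37) = 0.01395 K/W
R_fireclay brick = L/(kA) = 0.205/(1.25×4.37) = 0.03753 K/W
R_insulating firebrick = L/(kA) = 0.11/(0.339×4.37) = 0.07425 K/W
R_calcium silicate = L/(kA) = 0.145/(0.0737×4.37) = 0.4502 K/W
R_stainless steel = L/(kA) = 0.0037/(17.4×4.37) = 4.866×10^-5 K/W
R_total = 0.576 K/W;  Q = ΔT/R_total = 845/0.576 = 1467 W
T_interface = T_inner − Q·ΣR(inner→interface) = 1136 − 1470×0.1257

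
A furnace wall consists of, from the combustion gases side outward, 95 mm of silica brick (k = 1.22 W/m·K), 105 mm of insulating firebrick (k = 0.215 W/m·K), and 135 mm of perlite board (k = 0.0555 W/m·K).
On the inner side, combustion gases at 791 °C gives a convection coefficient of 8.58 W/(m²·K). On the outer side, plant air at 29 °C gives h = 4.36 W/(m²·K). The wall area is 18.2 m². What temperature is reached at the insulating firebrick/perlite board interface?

T ≈ 635 °C

Model the wall as resistances in series:
R_inner film = 1/(h_i·A) = 1/(8.58×18.2) = 0.006404 K/W
R_silica brick = L/(kA) = 0.095/(1.22×18.2) = 0.004279 K/W
R_insulating firebrick = L/(kA) = 0.105/(0.215×18.2) = 0.02683 K/W
R_perlite board = L/(kA) = 0.135/(0.0555×18.2) = 0.1337 K/W
R_outer film = 1/(h_o·A) = 1/(4.36×18.2) = 0.0126 K/W
R_total = 0.1838 K/W;  Q = ΔT/R_total = 762/0.1838 = 4147 W
T_interface = T_inner − Q·ΣR(inner→interface) = 791 − 4150×0.03752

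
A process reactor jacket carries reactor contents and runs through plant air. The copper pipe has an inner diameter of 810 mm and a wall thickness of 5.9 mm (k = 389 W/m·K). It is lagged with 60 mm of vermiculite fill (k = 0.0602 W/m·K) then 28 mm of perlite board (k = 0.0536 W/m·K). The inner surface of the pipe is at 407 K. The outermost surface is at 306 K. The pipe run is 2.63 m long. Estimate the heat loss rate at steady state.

Q ≈ 499 W

Cylindrical conduction, so R = ln(r₂/r₁)/(2πkL) per layer, in series:
R_copper pipe wall = ln(410.9/405)/(2π×389×2.63) = 2.25×10^-6 K/W
R_vermiculite fill = ln(470.9/410.9)/(2π×0.0602×2.63) = 0.137 K/W
R_perlite board = ln(498.9/470.9)/(2π×0.0536×2.63) = 0.06521 K/W
R_total = 0.2022 K/W
Q = ΔT/R_total = 101/0.2022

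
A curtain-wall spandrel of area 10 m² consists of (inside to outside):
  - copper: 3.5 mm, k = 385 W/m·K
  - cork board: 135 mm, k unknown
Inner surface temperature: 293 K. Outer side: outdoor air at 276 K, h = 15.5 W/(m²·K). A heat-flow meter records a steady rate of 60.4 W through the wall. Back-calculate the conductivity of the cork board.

Thermal resistances in series:
R_copper = L/(kA) = 0.0035/(385×10) = 9.091×10^-7 K/W
R_outer film = 1/(h_o·A) = 1/(15.5×10) = 0.006452 K/W
Sum of known resistances R_other = 0.006453 K/W
Total R = ΔT/Q = 17/60.4 = 0.2815 K/W
R_cork board = R_total − R_other = 0.275 K/W
k = L/(R·A) = 0.135/(0.275×10)

k ≈ 0.0491 W/(m·K)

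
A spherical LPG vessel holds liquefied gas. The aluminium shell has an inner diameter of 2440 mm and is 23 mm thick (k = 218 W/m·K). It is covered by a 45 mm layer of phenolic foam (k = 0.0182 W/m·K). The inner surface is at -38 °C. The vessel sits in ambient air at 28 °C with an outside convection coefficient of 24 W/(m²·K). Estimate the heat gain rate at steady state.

Q ≈ 528 W

Spherical conduction: R = (1/r_in − 1/r_out)/(4πk) per layer; series-sum.
R_aluminium shell = (1/1.22 − 1/1.243)/(4π×218) = 5.536×10^-6 K/W
R_phenolic foam = (1/1.243 − 1/1.288)/(4π×0.0182) = 0.1229 K/W
R_outer film = 1/(h·4πr_o²) = 1/(24×4π×1.288²) = 0.001999 K/W
R_total = 0.1249 K/W
Q = ΔT/R_total = 66/0.1249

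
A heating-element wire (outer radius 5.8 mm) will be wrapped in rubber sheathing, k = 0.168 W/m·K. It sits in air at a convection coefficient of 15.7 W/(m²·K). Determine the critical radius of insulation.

For a cylinder r_cr = k/h = 0.168/15.7
r_cr = 10.7 mm; since the bare radius (5.8 mm) is below r_cr, adding a thin layer of insulation will *increase* heat loss.

r_cr ≈ 10.7 mm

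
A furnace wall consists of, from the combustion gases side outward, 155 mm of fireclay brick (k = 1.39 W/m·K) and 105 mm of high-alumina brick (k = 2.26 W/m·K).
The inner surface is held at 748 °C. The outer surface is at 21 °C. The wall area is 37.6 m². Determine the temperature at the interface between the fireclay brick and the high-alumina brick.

T ≈ 235 °C

Thermal resistances in series:
R_fireclay brick = L/(kA) = 0.155/(1.39×37.6) = 0.002966 K/W
R_high-alumina brick = L/(kA) = 0.105/(2.26×37.6) = 0.001236 K/W
R_total = 0.004201 K/W;  Q = ΔT/R_total = 727/0.004201 = 173000 W
T_interface = T_inner − Q·ΣR(inner→interface) = 748 − 173000×0.002966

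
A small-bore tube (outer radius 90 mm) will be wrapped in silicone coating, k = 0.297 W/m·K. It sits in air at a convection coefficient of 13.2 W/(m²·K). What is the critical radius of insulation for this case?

For a cylinder r_cr = k/h = 0.297/13.2
r_cr = 22.5 mm; since the bare radius (90 mm) is above r_cr, any added insulation will reduce heat loss.

r_cr ≈ 22.5 mm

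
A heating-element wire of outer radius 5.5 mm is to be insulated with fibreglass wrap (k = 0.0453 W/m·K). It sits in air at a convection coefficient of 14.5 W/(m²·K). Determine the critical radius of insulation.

For a cylinder r_cr = k/h = 0.0453/14.5
r_cr = 3.12 mm; since the bare radius (5.5 mm) is above r_cr, any added insulation will reduce heat loss.

r_cr ≈ 3.12 mm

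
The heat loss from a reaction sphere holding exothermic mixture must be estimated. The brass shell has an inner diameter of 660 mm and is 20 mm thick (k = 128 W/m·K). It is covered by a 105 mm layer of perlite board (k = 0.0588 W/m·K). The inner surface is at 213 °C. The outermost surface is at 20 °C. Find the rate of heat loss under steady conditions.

For a spherical shell R = (1/r₁ − 1/r₂)/(4πk); film R = 1/(h·4πr²). In series:
R_brass shell = (1/0.33 − 1/0.35)/(4π×128) = 1.077×10^-4 K/W
R_perlite board = (1/0.35 − 1/0.455)/(4π×0.0588) = 0.8923 K/W
R_total = 0.8924 K/W
Q = ΔT/R_total = 193/0.8924

Q ≈ 216 W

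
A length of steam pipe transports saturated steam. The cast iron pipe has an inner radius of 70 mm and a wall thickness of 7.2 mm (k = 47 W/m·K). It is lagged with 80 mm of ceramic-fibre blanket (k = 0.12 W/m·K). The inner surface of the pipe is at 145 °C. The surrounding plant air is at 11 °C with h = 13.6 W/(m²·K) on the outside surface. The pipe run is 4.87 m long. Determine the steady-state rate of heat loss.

Q ≈ 641 W

Per-layer cylindrical resistances, series-summed:
R_cast iron pipe wall = ln(77.2/70)/(2π×47×4.87) = 6.808×10^-5 K/W
R_ceramic-fibre blanket = ln(157.2/77.2)/(2π×0.12×4.87) = 0.1937 K/W
R_outer film = 1/(h_o·2πr_oL) = 1/(13.6×2π×0.1572×4.87) = 0.01529 K/W
R_total = 0.209 K/W
Q = ΔT/R_total = 134/0.209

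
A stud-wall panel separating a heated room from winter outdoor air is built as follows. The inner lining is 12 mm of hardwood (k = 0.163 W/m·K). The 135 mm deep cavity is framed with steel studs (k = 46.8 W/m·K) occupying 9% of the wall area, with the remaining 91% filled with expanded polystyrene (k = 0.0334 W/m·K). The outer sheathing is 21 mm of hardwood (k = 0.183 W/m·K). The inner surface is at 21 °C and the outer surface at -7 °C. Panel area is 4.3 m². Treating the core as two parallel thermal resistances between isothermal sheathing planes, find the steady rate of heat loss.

Sheathing layers in series; stud and cavity paths in parallel between them.
R_inner = 0.012/(0.163×4.3) = 0.01712 K/W
R_stud  = 0.135/(46.8×0.09×4.3) = 0.007454 K/W
R_cav   = 0.135/(0.0334×0.91×4.3) = 1.033 K/W
1/R_core = 1/R_stud + 1/R_cav → R_core = 0.0074 K/W
R_outer = 0.021/(0.183×4.3) = 0.02669 K/W
R_total = 0.05121 K/W
Q = ΔT/R_total = 28/0.05121

Q ≈ 547 W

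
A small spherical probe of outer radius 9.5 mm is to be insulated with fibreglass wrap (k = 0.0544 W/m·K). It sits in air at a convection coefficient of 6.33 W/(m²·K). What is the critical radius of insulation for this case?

For a sphere r_cr = 2k/h = 2×0.0544/6.33
r_cr = 17.2 mm; since the bare radius (9.5 mm) is below r_cr, adding a thin layer of insulation will *increase* heat loss.

r_cr ≈ 17.2 mm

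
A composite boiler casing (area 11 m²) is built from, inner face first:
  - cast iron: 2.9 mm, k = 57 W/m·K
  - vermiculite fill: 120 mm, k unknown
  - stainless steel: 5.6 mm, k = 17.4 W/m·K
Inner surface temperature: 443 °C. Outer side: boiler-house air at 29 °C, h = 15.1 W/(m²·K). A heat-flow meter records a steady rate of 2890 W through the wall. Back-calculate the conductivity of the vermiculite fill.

k ≈ 0.0795 W/(m·K)

Treating each layer as a thermal resistance in series:
R_cast iron = L/(kA) = 0.0029/(57×11) = 4.625×10^-6 K/W
R_stainless steel = L/(kA) = 0.0056/(17.4×11) = 2.926×10^-5 K/W
R_outer film = 1/(h_o·A) = 1/(15.1×11) = 0.00602 K/W
Sum of known resistances R_other = 0.006054 K/W
Total R = ΔT/Q = 414/2890 = 0.1433 K/W
R_vermiculite fill = R_total − R_other = 0.1372 K/W
k = L/(R·A) = 0.12/(0.1372×11)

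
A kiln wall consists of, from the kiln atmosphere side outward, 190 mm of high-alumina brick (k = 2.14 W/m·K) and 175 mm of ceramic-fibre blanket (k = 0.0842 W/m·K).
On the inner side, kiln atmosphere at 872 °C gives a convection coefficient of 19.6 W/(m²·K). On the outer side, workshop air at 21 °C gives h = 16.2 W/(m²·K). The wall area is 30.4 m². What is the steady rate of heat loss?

Q ≈ 11300 W

Using the resistance-network approach (series):
R_inner film = 1/(h_i·A) = 1/(19.6×30.4) = 0.001678 K/W
R_high-alumina brick = L/(kA) = 0.19/(2.14×30.4) = 0.002921 K/W
R_ceramic-fibre blanket = L/(kA) = 0.175/(0.0842×30.4) = 0.06837 K/W
R_outer film = 1/(h_o·A) = 1/(16.2×30.4) = 0.002031 K/W
R_total = 0.075 K/W
Q = ΔT / R_total = 851 / 0.075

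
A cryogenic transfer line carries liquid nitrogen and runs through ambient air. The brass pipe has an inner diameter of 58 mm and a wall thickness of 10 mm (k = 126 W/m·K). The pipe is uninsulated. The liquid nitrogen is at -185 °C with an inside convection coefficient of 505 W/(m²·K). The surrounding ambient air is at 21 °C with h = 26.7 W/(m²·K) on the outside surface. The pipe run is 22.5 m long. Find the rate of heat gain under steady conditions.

Cylindrical conduction, so R = ln(r₂/r₁)/(2πkL) per layer, in series:
R_inner film = 1/(h_i·2πr₁L) = 1/(505×2π×0.029×22.5) = 4.83×10^-4 K/W
R_brass pipe wall = ln(39/29)/(2π×126×22.5) = 1.663×10^-5 K/W
R_outer film = 1/(h_o·2πr_oL) = 1/(26.7×2π×0.039×22.5) = 0.006793 K/W
R_total = 0.007293 K/W
Q = ΔT/R_total = 206/0.007293

Q ≈ 28200 W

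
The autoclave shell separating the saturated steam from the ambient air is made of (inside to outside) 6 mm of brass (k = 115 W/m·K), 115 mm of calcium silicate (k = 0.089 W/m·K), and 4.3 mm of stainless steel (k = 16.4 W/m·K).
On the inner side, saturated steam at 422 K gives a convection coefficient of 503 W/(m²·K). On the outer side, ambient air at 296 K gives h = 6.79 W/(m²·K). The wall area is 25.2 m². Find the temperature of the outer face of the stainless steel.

T ≈ 309 K

Model the wall as resistances in series:
R_inner film = 1/(h_i·A) = 1/(503×25.2) = 7.889×10^-5 K/W
R_brass = L/(kA) = 0.006/(115×25.2) = 2.07×10^-6 K/W
R_calcium silicate = L/(kA) = 0.115/(0.089×25.2) = 0.05128 K/W
R_stainless steel = L/(kA) = 0.0043/(16.4×25.2) = 1.04×10^-5 K/W
R_outer film = 1/(h_o·A) = 1/(6.79×25.2) = 0.005844 K/W
R_total = 0.05721 K/W;  Q = ΔT/R_total = 126/0.05721 = 2202 W
T_interface = T_inner − Q·ΣR(inner→interface) = 422 − 2200×0.05137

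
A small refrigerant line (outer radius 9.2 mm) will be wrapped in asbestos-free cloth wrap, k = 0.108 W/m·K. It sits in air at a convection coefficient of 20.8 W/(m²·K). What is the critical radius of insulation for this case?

r_cr ≈ 5.19 mm

For a cylinder r_cr = k/h = 0.108/20.8
r_cr = 5.19 mm; since the bare radius (9.2 mm) is above r_cr, any added insulation will reduce heat loss.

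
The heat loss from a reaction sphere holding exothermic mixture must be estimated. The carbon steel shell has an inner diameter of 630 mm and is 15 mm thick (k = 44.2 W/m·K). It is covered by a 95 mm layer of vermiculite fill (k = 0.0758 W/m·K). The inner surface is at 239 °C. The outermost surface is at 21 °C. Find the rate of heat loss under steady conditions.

For a spherical shell R = (1/r₁ − 1/r₂)/(4πk); film R = 1/(h·4πr²). In series:
R_carbon steel shell = (1/0.315 − 1/0.33)/(4π×44.2) = 2.598×10^-4 K/W
R_vermiculite fill = (1/0.33 − 1/0.425)/(4π×0.0758) = 0.7111 K/W
R_total = 0.7114 K/W
Q = ΔT/R_total = 218/0.7114

Q ≈ 306 W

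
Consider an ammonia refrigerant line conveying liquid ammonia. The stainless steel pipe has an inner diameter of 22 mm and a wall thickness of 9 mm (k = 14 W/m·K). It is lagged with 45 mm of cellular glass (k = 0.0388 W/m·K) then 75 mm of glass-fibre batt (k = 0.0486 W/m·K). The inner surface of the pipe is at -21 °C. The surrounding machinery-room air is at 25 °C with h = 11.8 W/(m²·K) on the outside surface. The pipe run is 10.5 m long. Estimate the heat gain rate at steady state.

Radial resistances (cylindrical: R_cond = ln(r_o/r_i)/(2πkL), R_conv = 1/(h·2πrL)):
R_stainless steel pipe wall = ln(20/11)/(2π×14×10.5) = 6.473×10^-4 K/W
R_cellular glass = ln(65/20)/(2π×0.0388×10.5) = 0.4605 K/W
R_glass-fibre batt = ln(140/65)/(2π×0.0486×10.5) = 0.2393 K/W
R_outer film = 1/(h_o·2πr_oL) = 1/(11.8×2π×0.14×10.5) = 0.009175 K/W
R_total = 0.7096 K/W
Q = ΔT/R_total = 46/0.7096

Q ≈ 64.8 W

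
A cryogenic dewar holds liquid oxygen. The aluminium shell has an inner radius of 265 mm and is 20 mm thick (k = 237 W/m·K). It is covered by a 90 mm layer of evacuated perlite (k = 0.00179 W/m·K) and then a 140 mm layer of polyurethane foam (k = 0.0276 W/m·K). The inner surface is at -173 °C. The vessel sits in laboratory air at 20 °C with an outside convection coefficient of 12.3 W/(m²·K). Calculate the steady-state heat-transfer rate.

Q ≈ 4.88 W

For a spherical shell R = (1/r₁ − 1/r₂)/(4πk); film R = 1/(h·4πr²). In series:
R_aluminium shell = (1/0.265 − 1/0.285)/(4π×237) = 8.892×10^-5 K/W
R_evacuated perlite = (1/0.285 − 1/0.375)/(4π×0.00179) = 37.44 K/W
R_polyurethane foam = (1/0.375 − 1/0.515)/(4π×0.0276) = 2.09 K/W
R_outer film = 1/(h·4πr_o²) = 1/(12.3×4π×0.515²) = 0.02439 K/W
R_total = 39.55 K/W
Q = ΔT/R_total = 193/39.55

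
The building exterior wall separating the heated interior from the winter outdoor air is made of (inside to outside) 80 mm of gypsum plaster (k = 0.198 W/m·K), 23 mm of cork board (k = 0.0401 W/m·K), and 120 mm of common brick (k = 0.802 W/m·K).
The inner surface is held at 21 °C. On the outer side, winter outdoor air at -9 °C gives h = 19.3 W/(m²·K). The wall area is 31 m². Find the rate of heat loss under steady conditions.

Q ≈ 789 W

Thermal resistances in series:
R_gypsum plaster = L/(kA) = 0.08/(0.198×31) = 0.01303 K/W
R_cork board = L/(kA) = 0.023/(0.0401×31) = 0.0185 K/W
R_common brick = L/(kA) = 0.12/(0.802×31) = 0.004827 K/W
R_outer film = 1/(h_o·A) = 1/(19.3×31) = 0.001671 K/W
R_total = 0.03803 K/W
Q = ΔT / R_total = 30 / 0.03803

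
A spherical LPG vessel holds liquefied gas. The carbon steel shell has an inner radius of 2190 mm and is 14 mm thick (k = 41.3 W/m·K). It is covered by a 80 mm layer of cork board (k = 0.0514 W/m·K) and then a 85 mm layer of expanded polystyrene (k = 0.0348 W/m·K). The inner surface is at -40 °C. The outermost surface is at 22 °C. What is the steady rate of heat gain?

Q ≈ 1020 W

Spherical conduction: R = (1/r_in − 1/r_out)/(4πk) per layer; series-sum.
R_carbon steel shell = (1/2.19 − 1/2.204)/(4π×41.3) = 5.589×10^-6 K/W
R_cork board = (1/2.204 − 1/2.284)/(4π×0.0514) = 0.0246 K/W
R_expanded polystyrene = (1/2.284 − 1/2.369)/(4π×0.0348) = 0.03592 K/W
R_total = 0.06053 K/W
Q = ΔT/R_total = 62/0.06053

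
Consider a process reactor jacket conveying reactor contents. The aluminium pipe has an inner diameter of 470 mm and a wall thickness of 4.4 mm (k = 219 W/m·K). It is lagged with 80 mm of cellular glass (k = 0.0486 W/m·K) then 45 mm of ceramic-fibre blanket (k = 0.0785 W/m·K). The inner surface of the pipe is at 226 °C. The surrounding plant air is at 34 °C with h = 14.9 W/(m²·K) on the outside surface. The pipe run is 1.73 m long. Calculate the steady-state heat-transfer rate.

Q ≈ 268 W

For a radial system each layer contributes R = ln(r_out/r_in)/(2πkL); films add R = 1/(hA).
R_aluminium pipe wall = ln(239.4/235)/(2π×219×1.73) = 7.793×10^-6 K/W
R_cellular glass = ln(319.4/239.4)/(2π×0.0486×1.73) = 0.5458 K/W
R_ceramic-fibre blanket = ln(364.4/319.4)/(2π×0.0785×1.73) = 0.1545 K/W
R_outer film = 1/(h_o·2πr_oL) = 1/(14.9×2π×0.3644×1.73) = 0.01694 K/W
R_total = 0.7172 K/W
Q = ΔT/R_total = 192/0.7172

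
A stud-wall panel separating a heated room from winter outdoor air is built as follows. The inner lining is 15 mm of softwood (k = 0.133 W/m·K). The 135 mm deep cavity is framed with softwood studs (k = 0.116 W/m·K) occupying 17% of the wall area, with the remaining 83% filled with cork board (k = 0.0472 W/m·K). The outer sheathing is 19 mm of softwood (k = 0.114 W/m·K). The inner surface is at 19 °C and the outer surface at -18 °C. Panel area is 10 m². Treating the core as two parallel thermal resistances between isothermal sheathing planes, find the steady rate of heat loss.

Q ≈ 144 W

Sheathing layers in series; stud and cavity paths in parallel between them.
R_inner = 0.015/(0.133×10) = 0.01128 K/W
R_stud  = 0.135/(0.116×0.17×10) = 0.6846 K/W
R_cav   = 0.135/(0.0472×0.83×10) = 0.3446 K/W
1/R_core = 1/R_stud + 1/R_cav → R_core = 0.2292 K/W
R_outer = 0.019/(0.114×10) = 0.01667 K/W
R_total = 0.2572 K/W
Q = ΔT/R_total = 37/0.2572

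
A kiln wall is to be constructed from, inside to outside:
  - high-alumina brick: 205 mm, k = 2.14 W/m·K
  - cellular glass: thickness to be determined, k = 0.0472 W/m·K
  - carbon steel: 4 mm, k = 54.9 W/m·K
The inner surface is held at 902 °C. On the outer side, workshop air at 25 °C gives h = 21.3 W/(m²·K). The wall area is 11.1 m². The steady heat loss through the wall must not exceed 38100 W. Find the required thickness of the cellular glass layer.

L ≈ 5.32 mm

Series thermal resistances:
R_high-alumina brick = L/(kA) = 0.205/(2.14×11.1) = 0.00863 K/W
R_carbon steel = L/(kA) = 0.004/(54.9×11.1) = 6.564×10^-6 K/W
R_outer film = 1/(h_o·A) = 1/(21.3×11.1) = 0.00423 K/W
Sum of the known resistances R_other = 0.01287 K/W
Required total resistance R_tot = ΔT/Q_allow = 877/38100 = 0.02302 K/W
R_cellular glass = R_tot − R_other = 0.01015 K/W
L = R·k·A = 0.01015×0.0472×11.1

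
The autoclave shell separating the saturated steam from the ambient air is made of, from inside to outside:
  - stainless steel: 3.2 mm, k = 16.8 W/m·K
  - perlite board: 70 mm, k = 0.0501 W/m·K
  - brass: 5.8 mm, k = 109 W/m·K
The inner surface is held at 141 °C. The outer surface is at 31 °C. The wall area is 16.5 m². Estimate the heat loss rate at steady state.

Q ≈ 1300 W

Series thermal resistances:
R_stainless steel = L/(kA) = 0.0032/(16.8×16.5) = 1.154×10^-5 K/W
R_perlite board = L/(kA) = 0.07/(0.0501×16.5) = 0.08468 K/W
R_brass = L/(kA) = 0.0058/(109×16.5) = 3.225×10^-6 K/W
R_total = 0.08469 K/W
Q = ΔT / R_total = 110 / 0.08469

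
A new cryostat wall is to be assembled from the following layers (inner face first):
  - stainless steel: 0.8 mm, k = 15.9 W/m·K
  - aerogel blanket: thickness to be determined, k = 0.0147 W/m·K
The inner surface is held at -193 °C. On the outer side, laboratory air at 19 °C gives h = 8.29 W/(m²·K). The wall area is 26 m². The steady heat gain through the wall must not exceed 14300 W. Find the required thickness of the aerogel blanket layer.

L ≈ 3.89 mm

Series thermal resistances:
R_stainless steel = L/(kA) = 0.0008/(15.9×26) = 1.935×10^-6 K/W
R_outer film = 1/(h_o·A) = 1/(8.29×26) = 0.00464 K/W
Sum of the known resistances R_other = 0.004641 K/W
Required total resistance R_tot = ΔT/Q_allow = 212/14300 = 0.01483 K/W
R_aerogel blanket = R_tot − R_other = 0.01018 K/W
L = R·k·A = 0.01018×0.0147×26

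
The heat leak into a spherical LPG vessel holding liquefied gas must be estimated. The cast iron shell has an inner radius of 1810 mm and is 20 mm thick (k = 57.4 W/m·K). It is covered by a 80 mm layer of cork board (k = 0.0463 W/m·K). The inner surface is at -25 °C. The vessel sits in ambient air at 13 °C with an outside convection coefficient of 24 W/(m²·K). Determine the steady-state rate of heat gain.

Each spherical layer contributes R = (1/r_i − 1/r_o)/(4πk):
R_cast iron shell = (1/1.81 − 1/1.83)/(4π×57.4) = 8.371×10^-6 K/W
R_cork board = (1/1.83 − 1/1.91)/(4π×0.0463) = 0.03934 K/W
R_outer film = 1/(h·4πr_o²) = 1/(24×4π×1.91²) = 9.089×10^-4 K/W
R_total = 0.04026 K/W
Q = ΔT/R_total = 38/0.04026

Q ≈ 944 W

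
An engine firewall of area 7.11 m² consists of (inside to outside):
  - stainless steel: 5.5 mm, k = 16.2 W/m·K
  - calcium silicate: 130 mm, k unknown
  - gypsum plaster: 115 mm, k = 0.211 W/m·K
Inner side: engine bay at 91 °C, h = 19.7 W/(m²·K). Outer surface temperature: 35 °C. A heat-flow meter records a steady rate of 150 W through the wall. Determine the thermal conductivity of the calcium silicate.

Treating each layer as a thermal resistance in series:
R_inner film = 1/(h_i·A) = 1/(19.7×7.11) = 0.007139 K/W
R_stainless steel = L/(kA) = 0.0055/(16.2×7.11) = 4.775×10^-5 K/W
R_gypsum plaster = L/(kA) = 0.115/(0.211×7.11) = 0.07666 K/W
Sum of known resistances R_other = 0.08384 K/W
Total R = ΔT/Q = 56/150 = 0.3733 K/W
R_calcium silicate = R_total − R_other = 0.2895 K/W
k = L/(R·A) = 0.13/(0.2895×7.11)

k ≈ 0.0632 W/(m·K)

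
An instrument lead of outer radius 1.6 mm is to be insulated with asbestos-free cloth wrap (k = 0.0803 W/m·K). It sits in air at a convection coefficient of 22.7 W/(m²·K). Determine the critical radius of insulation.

For a cylinder r_cr = k/h = 0.0803/22.7
r_cr = 3.54 mm; since the bare radius (1.6 mm) is below r_cr, adding a thin layer of insulation will *increase* heat loss.

r_cr ≈ 3.54 mm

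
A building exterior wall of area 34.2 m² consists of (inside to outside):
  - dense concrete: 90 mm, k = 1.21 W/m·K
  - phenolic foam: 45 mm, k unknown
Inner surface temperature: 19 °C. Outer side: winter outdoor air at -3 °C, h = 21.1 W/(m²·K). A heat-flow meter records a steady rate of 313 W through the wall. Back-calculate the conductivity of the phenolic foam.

k ≈ 0.0197 W/(m·K)

Model the wall as resistances in series:
R_dense concrete = L/(kA) = 0.09/(1.21×34.2) = 0.002175 K/W
R_outer film = 1/(h_o·A) = 1/(21.1×34.2) = 0.001386 K/W
Sum of known resistances R_other = 0.003561 K/W
Total R = ΔT/Q = 22/313 = 0.07029 K/W
R_phenolic foam = R_total − R_other = 0.06673 K/W
k = L/(R·A) = 0.045/(0.06673×34.2)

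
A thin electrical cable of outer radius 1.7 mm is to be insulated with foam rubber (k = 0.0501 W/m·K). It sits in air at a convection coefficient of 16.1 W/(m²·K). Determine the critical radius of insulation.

For a cylinder r_cr = k/h = 0.0501/16.1
r_cr = 3.11 mm; since the bare radius (1.7 mm) is below r_cr, adding a thin layer of insulation will *increase* heat loss.

r_cr ≈ 3.11 mm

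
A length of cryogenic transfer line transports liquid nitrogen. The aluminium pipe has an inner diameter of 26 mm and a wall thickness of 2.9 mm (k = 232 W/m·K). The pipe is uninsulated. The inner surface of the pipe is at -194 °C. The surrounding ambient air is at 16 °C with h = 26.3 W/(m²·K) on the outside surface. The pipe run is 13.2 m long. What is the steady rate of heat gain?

Q ≈ 7280 W

Per-layer cylindrical resistances, series-summed:
R_aluminium pipe wall = ln(15.9/13)/(2π×232×13.2) = 1.047×10^-5 K/W
R_outer film = 1/(h_o·2πr_oL) = 1/(26.3×2π×0.0159×13.2) = 0.02883 K/W
R_total = 0.02884 K/W
Q = ΔT/R_total = 210/0.02884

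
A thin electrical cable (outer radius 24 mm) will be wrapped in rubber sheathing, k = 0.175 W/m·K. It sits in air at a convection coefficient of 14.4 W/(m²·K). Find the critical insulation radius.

r_cr ≈ 12.2 mm

For a cylinder r_cr = k/h = 0.175/14.4
r_cr = 12.2 mm; since the bare radius (24 mm) is above r_cr, any added insulation will reduce heat loss.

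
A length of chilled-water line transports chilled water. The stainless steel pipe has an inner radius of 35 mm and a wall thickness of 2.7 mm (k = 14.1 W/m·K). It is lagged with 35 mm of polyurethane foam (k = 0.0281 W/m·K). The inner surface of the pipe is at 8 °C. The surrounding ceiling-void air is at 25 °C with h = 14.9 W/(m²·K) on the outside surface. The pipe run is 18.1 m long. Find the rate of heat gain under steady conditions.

Per-layer cylindrical resistances, series-summed:
R_stainless steel pipe wall = ln(37.7/35)/(2π×14.1×18.1) = 4.634×10^-5 K/W
R_polyurethane foam = ln(72.7/37.7)/(2π×0.0281×18.1) = 0.2055 K/W
R_outer film = 1/(h_o·2πr_oL) = 1/(14.9×2π×0.0727×18.1) = 0.008117 K/W
R_total = 0.2137 K/W
Q = ΔT/R_total = 17/0.2137

Q ≈ 79.6 W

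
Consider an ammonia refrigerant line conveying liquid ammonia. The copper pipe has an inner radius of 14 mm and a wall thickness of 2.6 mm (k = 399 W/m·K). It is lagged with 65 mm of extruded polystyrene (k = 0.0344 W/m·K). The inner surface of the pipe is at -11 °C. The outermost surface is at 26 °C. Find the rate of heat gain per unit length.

q′ ≈ 5.02 W/m

For a radial system each layer contributes R = ln(r_out/r_in)/(2πkL); films add R = 1/(hA).
R_copper pipe wall = ln(16.6/14)/(2π×399×1) = 6.795×10^-5 K/W
R_extruded polystyrene = ln(81.6/16.6)/(2π×0.0344×1) = 7.368 K/W
R_total = 7.368 K/W
Q = ΔT/R_total = 37/7.368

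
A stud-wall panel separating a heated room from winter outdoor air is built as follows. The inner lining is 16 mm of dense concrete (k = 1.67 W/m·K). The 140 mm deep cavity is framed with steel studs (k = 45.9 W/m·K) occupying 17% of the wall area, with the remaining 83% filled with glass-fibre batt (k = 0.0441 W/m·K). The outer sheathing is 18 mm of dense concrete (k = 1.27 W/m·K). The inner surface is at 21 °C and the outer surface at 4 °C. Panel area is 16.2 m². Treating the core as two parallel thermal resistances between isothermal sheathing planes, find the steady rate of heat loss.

Sheathing layers in series; stud and cavity paths in parallel between them.
R_inner = 0.016/(1.67×16.2) = 5.914×10^-4 K/W
R_stud  = 0.14/(45.9×0.17×16.2) = 0.001108 K/W
R_cav   = 0.14/(0.0441×0.83×16.2) = 0.2361 K/W
1/R_core = 1/R_stud + 1/R_cav → R_core = 0.001102 K/W
R_outer = 0.018/(1.27×16.2) = 8.749×10^-4 K/W
R_total = 0.002569 K/W
Q = ΔT/R_total = 17/0.002569

Q ≈ 6620 W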